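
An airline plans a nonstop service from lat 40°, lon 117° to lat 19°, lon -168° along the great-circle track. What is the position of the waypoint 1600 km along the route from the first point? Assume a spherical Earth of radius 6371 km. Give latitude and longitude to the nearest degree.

The haversine formula gives a central angle δ ≈ 1.163 rad (66.6°) between the endpoints. The total great-circle distance is δ·R ≈ 1.163 × 6371 ≈ 7408 km, so the target fraction is f = 1600/7408 ≈ 0.216.
Interpolate at f ≈ 0.216 with slerp weights a = sin((1−f)δ)/sin δ ≈ 0.861, b = sin(fδ)/sin δ ≈ 0.271.
p = a·p₁ + b·p₂ ≈ (-0.550, 0.535, 0.642); φ = arcsin(p_z) ≈ 39.92°, λ = atan2(p_y, p_x) ≈ 135.81°.

≈ lat 40°, lon 136°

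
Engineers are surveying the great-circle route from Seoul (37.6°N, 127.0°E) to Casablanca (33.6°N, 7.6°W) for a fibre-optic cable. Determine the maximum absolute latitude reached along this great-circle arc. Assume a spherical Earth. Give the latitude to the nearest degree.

≈ 62°N

The great circle lies in the plane with unit normal n̂ = (p₁ × p₂)/|p₁ × p₂|.
Here n̂_z ≈ -0.474; the vertex latitude is φ_max = arccos|n̂_z| ≈ 61.7°.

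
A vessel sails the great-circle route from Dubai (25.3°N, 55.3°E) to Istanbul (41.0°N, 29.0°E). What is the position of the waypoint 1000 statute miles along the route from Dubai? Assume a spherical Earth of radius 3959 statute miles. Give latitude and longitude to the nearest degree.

≈ 34°N, 42°E

Write both endpoints as unit vectors p₁, p₂ with components (cos φ cos λ, cos φ sin λ, sin φ).
The central angle between the endpoints is δ = arccos(p₁·p₂) ≈ 0.469 rad (26.9°). The total great-circle distance is δ·R ≈ 0.469 × 3959 ≈ 1856 mi, so the target fraction is f = 1000/1856 ≈ 0.539.
Interpolate at f ≈ 0.539 with slerp weights a = sin((1−f)δ)/sin δ ≈ 0.475, b = sin(fδ)/sin δ ≈ 0.553.
p = a·p₁ + b·p₂ ≈ (0.609, 0.555, 0.566); φ = arcsin(p_z) ≈ 34.46°, λ = atan2(p_y, p_x) ≈ 42.34°.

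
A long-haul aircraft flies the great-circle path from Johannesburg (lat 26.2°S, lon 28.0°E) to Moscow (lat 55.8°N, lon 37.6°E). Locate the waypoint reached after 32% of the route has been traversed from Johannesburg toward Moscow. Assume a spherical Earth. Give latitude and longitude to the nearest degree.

≈ lat 0°N, lon 30°E

Convert each endpoint to a unit vector on the sphere (x = cos φ cos λ, y = cos φ sin λ, z = sin φ).
The central angle between the endpoints is δ = arccos(p₁·p₂) ≈ 1.438 rad (82.4°).
Interpolate at f = 0.32 with slerp weights a = sin((1−f)δ)/sin δ ≈ 0.837, b = sin(fδ)/sin δ ≈ 0.448.
p = a·p₁ + b·p₂ ≈ (0.862, 0.506, 0.001); φ = arcsin(p_z) ≈ 0.07°, λ = atan2(p_y, p_x) ≈ 30.41°.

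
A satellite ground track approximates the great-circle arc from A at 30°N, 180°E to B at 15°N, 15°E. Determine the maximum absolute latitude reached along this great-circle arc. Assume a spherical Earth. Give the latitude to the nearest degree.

≈ 73°N

The great circle lies in the plane with unit normal n̂ = (p₁ × p₂)/|p₁ × p₂|.
Here n̂_z ≈ -0.295; the vertex latitude is φ_max = arccos|n̂_z| ≈ 72.9°.
Check via Clairaut: cos φ_max = |cos φ₁| · sin C = cos(30.0°)·sin(19.9°) ≈ 0.295, again giving ≈ 72.9°.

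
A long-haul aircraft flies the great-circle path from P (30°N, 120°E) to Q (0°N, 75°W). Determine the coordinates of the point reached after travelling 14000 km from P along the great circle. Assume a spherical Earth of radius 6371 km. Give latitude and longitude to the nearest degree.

Write both endpoints as unit vectors p₁, p₂ with components (cos φ cos λ, cos φ sin λ, sin φ).
The central angle between the endpoints is δ = arccos(p₁·p₂) ≈ 2.562 rad (146.8°). The total great-circle distance is δ·R ≈ 2.562 × 6371 ≈ 16321 km, so the target fraction is f = 14000/16321 ≈ 0.858.
Interpolate at f ≈ 0.858 with slerp weights a = sin((1−f)δ)/sin δ ≈ 0.650, b = sin(fδ)/sin δ ≈ 1.478.
p = a·p₁ + b·p₂ ≈ (0.101, -0.940, 0.325); φ = arcsin(p_z) ≈ 18.97°, λ = atan2(p_y, p_x) ≈ -83.86°.

≈ (19°N, 84°W)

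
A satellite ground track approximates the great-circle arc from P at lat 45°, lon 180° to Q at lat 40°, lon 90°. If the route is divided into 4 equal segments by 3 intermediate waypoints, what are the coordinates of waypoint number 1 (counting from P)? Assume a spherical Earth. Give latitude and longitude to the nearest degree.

Write both endpoints as unit vectors p₁, p₂ with components (cos φ cos λ, cos φ sin λ, sin φ).
The central angle between the endpoints is δ = arccos(p₁·p₂) ≈ 1.099 rad (63.0°).
Interpolate at f = 1/4 with slerp weights a = sin((1−f)δ)/sin δ ≈ 0.824, b = sin(fδ)/sin δ ≈ 0.305.
p = a·p₁ + b·p₂ ≈ (-0.583, 0.233, 0.778); φ = arcsin(p_z) ≈ 51.12°, λ = atan2(p_y, p_x) ≈ 158.18°.

≈ lat 51°, lon 158°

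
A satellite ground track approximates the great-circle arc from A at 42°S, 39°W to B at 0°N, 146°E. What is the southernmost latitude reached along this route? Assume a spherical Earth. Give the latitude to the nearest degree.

≈ 84°S

The great circle lies in the plane with unit normal n̂ = (p₁ × p₂)/|p₁ × p₂|.
Here n̂_z ≈ -0.096; the vertex latitude is φ_max = arccos|n̂_z| ≈ 84.5°.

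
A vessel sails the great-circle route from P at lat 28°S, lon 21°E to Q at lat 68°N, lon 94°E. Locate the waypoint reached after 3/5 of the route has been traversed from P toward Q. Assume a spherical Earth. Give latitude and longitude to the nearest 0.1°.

The haversine formula gives a central angle δ ≈ 1.916 rad (109.8°) between the endpoints.
Interpolate at f = 3/5 with slerp weights a = sin((1−f)δ)/sin δ ≈ 0.737, b = sin(fδ)/sin δ ≈ 0.970.
p = a·p₁ + b·p₂ ≈ (0.582, 0.596, 0.553); φ = arcsin(p_z) ≈ 33.59°, λ = atan2(p_y, p_x) ≈ 45.65°.

≈ lat 33.6°N, lon 45.7°E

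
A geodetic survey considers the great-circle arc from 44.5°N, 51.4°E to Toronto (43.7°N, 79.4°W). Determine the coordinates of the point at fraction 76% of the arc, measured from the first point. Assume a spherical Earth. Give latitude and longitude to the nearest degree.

Convert each endpoint to a unit vector on the sphere (x = cos φ cos λ, y = cos φ sin λ, z = sin φ).
The central angle between the endpoints is δ = arccos(p₁·p₂) ≈ 1.423 rad (81.5°).
Interpolate at f = 0.76 with slerp weights a = sin((1−f)δ)/sin δ ≈ 0.339, b = sin(fδ)/sin δ ≈ 0.892.
p = a·p₁ + b·p₂ ≈ (0.269, -0.445, 0.854); φ = arcsin(p_z) ≈ 58.63°, λ = atan2(p_y, p_x) ≈ -58.84°.

≈ 59°N, 59°W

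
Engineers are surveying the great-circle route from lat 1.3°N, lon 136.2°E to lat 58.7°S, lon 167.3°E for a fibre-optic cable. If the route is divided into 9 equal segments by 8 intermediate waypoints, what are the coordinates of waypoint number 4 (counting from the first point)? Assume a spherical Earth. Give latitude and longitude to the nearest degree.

≈ lat 26°S, lon 145°E

Convert each endpoint to a unit vector on the sphere (x = cos φ cos λ, y = cos φ sin λ, z = sin φ).
The central angle between the endpoints is δ = arccos(p₁·p₂) ≈ 1.131 rad (64.8°).
Interpolate at f = 4/9 with slerp weights a = sin((1−f)δ)/sin δ ≈ 0.650, b = sin(fδ)/sin δ ≈ 0.533.
p = a·p₁ + b·p₂ ≈ (-0.739, 0.510, -0.440); φ = arcsin(p_z) ≈ -26.12°, λ = atan2(p_y, p_x) ≈ 145.36°.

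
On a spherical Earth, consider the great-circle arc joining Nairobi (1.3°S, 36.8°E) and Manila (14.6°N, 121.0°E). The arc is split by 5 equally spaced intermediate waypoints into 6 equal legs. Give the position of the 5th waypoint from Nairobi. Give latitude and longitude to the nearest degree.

≈ 13°N, 106°E

Convert each endpoint to a unit vector on the sphere (x = cos φ cos λ, y = cos φ sin λ, z = sin φ).
The central angle between the endpoints is δ = arccos(p₁·p₂) ≈ 1.479 rad (84.7°).
Interpolate at f = 5/6 with slerp weights a = sin((1−f)δ)/sin δ ≈ 0.245, b = sin(fδ)/sin δ ≈ 0.947.
p = a·p₁ + b·p₂ ≈ (-0.276, 0.932, 0.233); φ = arcsin(p_z) ≈ 13.49°, λ = atan2(p_y, p_x) ≈ 106.49°.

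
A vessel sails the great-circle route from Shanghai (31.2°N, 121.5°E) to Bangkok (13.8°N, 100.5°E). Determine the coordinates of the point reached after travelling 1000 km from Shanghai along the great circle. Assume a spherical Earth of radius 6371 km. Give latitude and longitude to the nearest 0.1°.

≈ 25.5°N, 113.6°E

Write both endpoints as unit vectors p₁, p₂ with components (cos φ cos λ, cos φ sin λ, sin φ).
The central angle between the endpoints is δ = arccos(p₁·p₂) ≈ 0.453 rad (26.0°). The total great-circle distance is δ·R ≈ 0.453 × 6371 ≈ 2887 km, so the target fraction is f = 1000/2887 ≈ 0.346.
Interpolate at f ≈ 0.346 with slerp weights a = sin((1−f)δ)/sin δ ≈ 0.667, b = sin(fδ)/sin δ ≈ 0.357.
p = a·p₁ + b·p₂ ≈ (-0.361, 0.827, 0.431); φ = arcsin(p_z) ≈ 25.50°, λ = atan2(p_y, p_x) ≈ 113.59°.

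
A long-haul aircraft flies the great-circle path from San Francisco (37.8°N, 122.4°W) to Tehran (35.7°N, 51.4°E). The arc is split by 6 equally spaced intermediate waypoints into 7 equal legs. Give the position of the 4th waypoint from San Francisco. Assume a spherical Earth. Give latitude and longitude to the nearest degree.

≈ (80°N, 29°E)

The haversine formula gives a central angle δ ≈ 1.855 rad (106.3°) between the endpoints.
Interpolate at f = 4/7 with slerp weights a = sin((1−f)δ)/sin δ ≈ 0.744, b = sin(fδ)/sin δ ≈ 0.909.
p = a·p₁ + b·p₂ ≈ (0.146, 0.081, 0.986); φ = arcsin(p_z) ≈ 80.42°, λ = atan2(p_y, p_x) ≈ 28.98°.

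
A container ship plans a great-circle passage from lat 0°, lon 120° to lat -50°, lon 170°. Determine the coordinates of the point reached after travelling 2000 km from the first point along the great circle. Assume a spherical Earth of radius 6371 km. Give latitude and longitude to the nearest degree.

Write both endpoints as unit vectors p₁, p₂ with components (cos φ cos λ, cos φ sin λ, sin φ).
The central angle between the endpoints is δ = arccos(p₁·p₂) ≈ 1.145 rad (65.6°). The total great-circle distance is δ·R ≈ 1.145 × 6371 ≈ 7294 km, so the target fraction is f = 2000/7294 ≈ 0.274.
Interpolate at f ≈ 0.274 with slerp weights a = sin((1−f)δ)/sin δ ≈ 0.811, b = sin(fδ)/sin δ ≈ 0.339.
p = a·p₁ + b·p₂ ≈ (-0.620, 0.740, -0.260); φ = arcsin(p_z) ≈ -15.06°, λ = atan2(p_y, p_x) ≈ 129.96°.

≈ lat -15°, lon 130°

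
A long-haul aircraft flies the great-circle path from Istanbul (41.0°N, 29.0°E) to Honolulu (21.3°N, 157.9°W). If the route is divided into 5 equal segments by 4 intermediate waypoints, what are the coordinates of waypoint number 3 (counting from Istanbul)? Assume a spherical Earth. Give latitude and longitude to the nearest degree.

≈ (68°N, 169°W)

Convert each endpoint to a unit vector on the sphere (x = cos φ cos λ, y = cos φ sin λ, z = sin φ).
The central angle between the endpoints is δ = arccos(p₁·p₂) ≈ 2.049 rad (117.4°).
Interpolate at f = 3/5 with slerp weights a = sin((1−f)δ)/sin δ ≈ 0.823, b = sin(fδ)/sin δ ≈ 1.061.
p = a·p₁ + b·p₂ ≈ (-0.373, -0.071, 0.925); φ = arcsin(p_z) ≈ 67.70°, λ = atan2(p_y, p_x) ≈ -169.24°.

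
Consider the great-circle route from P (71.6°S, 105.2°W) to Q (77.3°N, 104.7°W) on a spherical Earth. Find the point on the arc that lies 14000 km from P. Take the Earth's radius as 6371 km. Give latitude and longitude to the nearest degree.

Convert each endpoint to a unit vector on the sphere (x = cos φ cos λ, y = cos φ sin λ, z = sin φ).
The central angle between the endpoints is δ = arccos(p₁·p₂) ≈ 2.599 rad (148.9°). The total great-circle distance is δ·R ≈ 2.599 × 6371 ≈ 16557 km, so the target fraction is f = 14000/16557 ≈ 0.846.
Interpolate at f ≈ 0.846 with slerp weights a = sin((1−f)δ)/sin δ ≈ 0.756, b = sin(fδ)/sin δ ≈ 1.568.
p = a·p₁ + b·p₂ ≈ (-0.150, -0.564, 0.812); φ = arcsin(p_z) ≈ 54.30°, λ = atan2(p_y, p_x) ≈ -104.90°.

≈ (54°N, 105°W)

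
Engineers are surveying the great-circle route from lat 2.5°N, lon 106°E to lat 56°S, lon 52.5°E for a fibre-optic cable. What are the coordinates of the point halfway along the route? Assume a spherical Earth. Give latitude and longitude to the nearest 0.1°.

≈ lat 29.2°S, lon 87.3°E

From cos δ = sin φ₁ sin φ₂ + cos φ₁ cos φ₂ cos Δλ, the central angle is δ ≈ 1.270 rad (72.8°).
Interpolate at f = 1/2 with slerp weights a = sin((1−f)δ)/sin δ ≈ 0.621, b = sin(fδ)/sin δ ≈ 0.621.
p = a·p₁ + b·p₂ ≈ (0.040, 0.872, -0.488); φ = arcsin(p_z) ≈ -29.20°, λ = atan2(p_y, p_x) ≈ 87.35°.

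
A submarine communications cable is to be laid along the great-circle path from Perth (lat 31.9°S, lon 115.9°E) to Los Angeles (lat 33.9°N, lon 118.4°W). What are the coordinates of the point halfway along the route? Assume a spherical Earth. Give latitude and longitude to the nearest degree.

Write both endpoints as unit vectors p₁, p₂ with components (cos φ cos λ, cos φ sin λ, sin φ).
The central angle between the endpoints is δ = arccos(p₁·p₂) ≈ 2.355 rad (134.9°).
Interpolate at f = 1/2 with slerp weights a = sin((1−f)δ)/sin δ ≈ 1.304, b = sin(fδ)/sin δ ≈ 1.304.
p = a·p₁ + b·p₂ ≈ (-0.998, 0.044, 0.038); φ = arcsin(p_z) ≈ 2.19°, λ = atan2(p_y, p_x) ≈ 177.49°.

≈ lat 2°N, lon 177°E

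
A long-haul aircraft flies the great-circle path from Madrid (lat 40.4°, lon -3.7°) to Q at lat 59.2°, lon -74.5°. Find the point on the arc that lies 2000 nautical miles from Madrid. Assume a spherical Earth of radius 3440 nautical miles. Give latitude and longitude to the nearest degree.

≈ lat 59°, lon -48°

Write both endpoints as unit vectors p₁, p₂ with components (cos φ cos λ, cos φ sin λ, sin φ).
The central angle between the endpoints is δ = arccos(p₁·p₂) ≈ 0.816 rad (46.8°). The total great-circle distance is δ·R ≈ 0.816 × 3440 ≈ 2808 nmi, so the target fraction is f = 2000/2808 ≈ 0.712.
Interpolate at f ≈ 0.712 with slerp weights a = sin((1−f)δ)/sin δ ≈ 0.319, b = sin(fδ)/sin δ ≈ 0.754.
p = a·p₁ + b·p₂ ≈ (0.346, -0.388, 0.854); φ = arcsin(p_z) ≈ 58.70°, λ = atan2(p_y, p_x) ≈ -48.26°.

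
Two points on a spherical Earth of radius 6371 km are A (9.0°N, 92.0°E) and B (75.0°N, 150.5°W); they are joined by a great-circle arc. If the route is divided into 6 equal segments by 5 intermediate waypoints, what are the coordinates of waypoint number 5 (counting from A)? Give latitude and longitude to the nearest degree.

The haversine formula gives a central angle δ ≈ 1.538 rad (88.1°) between the endpoints.
Interpolate at f = 5/6 with slerp weights a = sin((1−f)δ)/sin δ ≈ 0.254, b = sin(fδ)/sin δ ≈ 0.959.
p = a·p₁ + b·p₂ ≈ (-0.225, 0.128, 0.966); φ = arcsin(p_z) ≈ 75.01°, λ = atan2(p_y, p_x) ≈ 150.31°.

≈ (75°N, 150°E)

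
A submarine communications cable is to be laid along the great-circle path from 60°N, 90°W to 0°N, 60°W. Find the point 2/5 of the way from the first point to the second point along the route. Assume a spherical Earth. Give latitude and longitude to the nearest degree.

≈ 37°N, 72°W

Convert each endpoint to a unit vector on the sphere (x = cos φ cos λ, y = cos φ sin λ, z = sin φ).
The central angle between the endpoints is δ = arccos(p₁·p₂) ≈ 1.123 rad (64.3°).
Interpolate at f = 2/5 with slerp weights a = sin((1−f)δ)/sin δ ≈ 0.692, b = sin(fδ)/sin δ ≈ 0.482.
p = a·p₁ + b·p₂ ≈ (0.241, -0.763, 0.599); φ = arcsin(p_z) ≈ 36.83°, λ = atan2(p_y, p_x) ≈ -72.49°.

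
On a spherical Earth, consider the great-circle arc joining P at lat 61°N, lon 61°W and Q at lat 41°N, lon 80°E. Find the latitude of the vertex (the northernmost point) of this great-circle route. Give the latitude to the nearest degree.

≈ 76°N

The great circle lies in the plane with unit normal n̂ = (p₁ × p₂)/|p₁ × p₂|.
Here n̂_z ≈ +0.241; the vertex latitude is φ_max = arccos|n̂_z| ≈ 76.1°.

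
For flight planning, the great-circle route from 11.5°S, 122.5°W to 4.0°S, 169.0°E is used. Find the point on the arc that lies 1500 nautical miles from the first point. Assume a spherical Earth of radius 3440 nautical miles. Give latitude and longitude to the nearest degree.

≈ 10°S, 148°W

Convert each endpoint to a unit vector on the sphere (x = cos φ cos λ, y = cos φ sin λ, z = sin φ).
The central angle between the endpoints is δ = arccos(p₁·p₂) ≈ 1.189 rad (68.2°). The total great-circle distance is δ·R ≈ 1.189 × 3440 ≈ 4092 nmi, so the target fraction is f = 1500/4092 ≈ 0.367.
Interpolate at f ≈ 0.367 with slerp weights a = sin((1−f)δ)/sin δ ≈ 0.737, b = sin(fδ)/sin δ ≈ 0.455.
p = a·p₁ + b·p₂ ≈ (-0.834, -0.523, -0.179); φ = arcsin(p_z) ≈ -10.29°, λ = atan2(p_y, p_x) ≈ -147.92°.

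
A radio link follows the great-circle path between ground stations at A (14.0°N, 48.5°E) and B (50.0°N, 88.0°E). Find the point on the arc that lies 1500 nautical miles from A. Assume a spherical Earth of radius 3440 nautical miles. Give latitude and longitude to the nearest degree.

Write both endpoints as unit vectors p₁, p₂ with components (cos φ cos λ, cos φ sin λ, sin φ).
The central angle between the endpoints is δ = arccos(p₁·p₂) ≈ 0.841 rad (48.2°). The total great-circle distance is δ·R ≈ 0.841 × 3440 ≈ 2894 nmi, so the target fraction is f = 1500/2894 ≈ 0.518.
Interpolate at f ≈ 0.518 with slerp weights a = sin((1−f)δ)/sin δ ≈ 0.529, b = sin(fδ)/sin δ ≈ 0.567.
p = a·p₁ + b·p₂ ≈ (0.353, 0.748, 0.562); φ = arcsin(p_z) ≈ 34.19°, λ = atan2(p_y, p_x) ≈ 64.76°.

≈ (34°N, 65°E)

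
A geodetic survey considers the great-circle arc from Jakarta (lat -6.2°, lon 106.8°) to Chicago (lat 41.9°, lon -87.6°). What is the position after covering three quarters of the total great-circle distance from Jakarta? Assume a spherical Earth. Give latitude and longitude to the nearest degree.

≈ lat 70°, lon -131°

Convert each endpoint to a unit vector on the sphere (x = cos φ cos λ, y = cos φ sin λ, z = sin φ).
The central angle between the endpoints is δ = arccos(p₁·p₂) ≈ 2.480 rad (142.1°).
Interpolate at f = 3/4 with slerp weights a = sin((1−f)δ)/sin δ ≈ 0.945, b = sin(fδ)/sin δ ≈ 1.560.
p = a·p₁ + b·p₂ ≈ (-0.223, -0.260, 0.939); φ = arcsin(p_z) ≈ 69.96°, λ = atan2(p_y, p_x) ≈ -130.60°.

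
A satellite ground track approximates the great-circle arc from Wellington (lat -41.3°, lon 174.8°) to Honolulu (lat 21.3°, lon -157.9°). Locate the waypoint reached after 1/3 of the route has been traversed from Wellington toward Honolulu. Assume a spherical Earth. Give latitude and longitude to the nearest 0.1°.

≈ lat -20.8°, lon -174.3°

From cos δ = sin φ₁ sin φ₂ + cos φ₁ cos φ₂ cos Δλ, the central angle is δ ≈ 1.179 rad (67.5°).
Interpolate at f = 1/3 with slerp weights a = sin((1−f)δ)/sin δ ≈ 0.765, b = sin(fδ)/sin δ ≈ 0.414.
p = a·p₁ + b·p₂ ≈ (-0.930, -0.093, -0.355); φ = arcsin(p_z) ≈ -20.78°, λ = atan2(p_y, p_x) ≈ -174.29°.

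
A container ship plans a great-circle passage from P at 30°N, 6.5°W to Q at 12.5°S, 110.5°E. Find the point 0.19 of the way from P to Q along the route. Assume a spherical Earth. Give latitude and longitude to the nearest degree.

≈ 28°N, 19°E

Write both endpoints as unit vectors p₁, p₂ with components (cos φ cos λ, cos φ sin λ, sin φ).
The central angle between the endpoints is δ = arccos(p₁·p₂) ≈ 2.085 rad (119.5°).
Interpolate at f = 0.19 with slerp weights a = sin((1−f)δ)/sin δ ≈ 1.141, b = sin(fδ)/sin δ ≈ 0.443.
p = a·p₁ + b·p₂ ≈ (0.830, 0.294, 0.474); φ = arcsin(p_z) ≈ 28.32°, λ = atan2(p_y, p_x) ≈ 19.48°.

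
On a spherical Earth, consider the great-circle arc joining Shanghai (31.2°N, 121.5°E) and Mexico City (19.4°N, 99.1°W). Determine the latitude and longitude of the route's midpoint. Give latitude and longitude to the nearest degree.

≈ (53°N, 161°W)

From cos δ = sin φ₁ sin φ₂ + cos φ₁ cos φ₂ cos Δλ, the central angle is δ ≈ 2.027 rad (116.1°).
Interpolate at f = 1/2 with slerp weights a = sin((1−f)δ)/sin δ ≈ 0.945, b = sin(fδ)/sin δ ≈ 0.945.
p = a·p₁ + b·p₂ ≈ (-0.564, -0.191, 0.804); φ = arcsin(p_z) ≈ 53.49°, λ = atan2(p_y, p_x) ≈ -161.28°.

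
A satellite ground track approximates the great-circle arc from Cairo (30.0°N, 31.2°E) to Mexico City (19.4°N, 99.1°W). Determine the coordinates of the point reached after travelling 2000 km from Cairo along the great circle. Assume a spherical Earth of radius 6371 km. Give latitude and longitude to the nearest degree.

≈ (40°N, 13°E)

The haversine formula gives a central angle δ ≈ 1.941 rad (111.2°) between the endpoints. The total great-circle distance is δ·R ≈ 1.941 × 6371 ≈ 12369 km, so the target fraction is f = 2000/12369 ≈ 0.162.
Interpolate at f ≈ 0.162 with slerp weights a = sin((1−f)δ)/sin δ ≈ 1.071, b = sin(fδ)/sin δ ≈ 0.331.
p = a·p₁ + b·p₂ ≈ (0.744, 0.172, 0.646); φ = arcsin(p_z) ≈ 40.21°, λ = atan2(p_y, p_x) ≈ 13.02°.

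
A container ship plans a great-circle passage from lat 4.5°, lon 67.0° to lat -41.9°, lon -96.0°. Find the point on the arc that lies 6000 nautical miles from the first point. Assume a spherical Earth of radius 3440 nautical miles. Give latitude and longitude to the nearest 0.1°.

Write both endpoints as unit vectors p₁, p₂ with components (cos φ cos λ, cos φ sin λ, sin φ).
The central angle between the endpoints is δ = arccos(p₁·p₂) ≈ 2.437 rad (139.6°). The total great-circle distance is δ·R ≈ 2.437 × 3440 ≈ 8384 nmi, so the target fraction is f = 6000/8384 ≈ 0.716.
Interpolate at f ≈ 0.716 with slerp weights a = sin((1−f)δ)/sin δ ≈ 0.986, b = sin(fδ)/sin δ ≈ 1.521.
p = a·p₁ + b·p₂ ≈ (0.266, -0.221, -0.938); φ = arcsin(p_z) ≈ -69.78°, λ = atan2(p_y, p_x) ≈ -39.68°.

≈ lat -69.8°, lon -39.7°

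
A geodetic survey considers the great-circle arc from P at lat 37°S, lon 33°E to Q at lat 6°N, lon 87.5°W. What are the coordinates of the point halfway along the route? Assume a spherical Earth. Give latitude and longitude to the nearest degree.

≈ lat 29°S, lon 38°W

From cos δ = sin φ₁ sin φ₂ + cos φ₁ cos φ₂ cos Δλ, the central angle is δ ≈ 2.056 rad (117.8°).
Interpolate at f = 1/2 with slerp weights a = sin((1−f)δ)/sin δ ≈ 0.968, b = sin(fδ)/sin δ ≈ 0.968.
p = a·p₁ + b·p₂ ≈ (0.690, -0.541, -0.481); φ = arcsin(p_z) ≈ -28.76°, λ = atan2(p_y, p_x) ≈ -38.07°.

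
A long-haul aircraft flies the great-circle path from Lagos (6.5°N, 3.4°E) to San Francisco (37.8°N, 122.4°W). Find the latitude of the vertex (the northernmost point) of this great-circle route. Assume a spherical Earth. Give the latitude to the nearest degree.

≈ 46°N

The great circle lies in the plane with unit normal n̂ = (p₁ × p₂)/|p₁ × p₂|.
Here n̂_z ≈ -0.691; the vertex latitude is φ_max = arccos|n̂_z| ≈ 46.3°.
Check via Clairaut: cos φ_max = |cos φ₁| · sin C = cos(6.5°)·sin(44.1°) ≈ 0.691, again giving ≈ 46.3°.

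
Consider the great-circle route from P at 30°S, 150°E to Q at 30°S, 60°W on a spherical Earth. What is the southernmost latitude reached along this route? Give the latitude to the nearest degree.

≈ 66°S

The great circle lies in the plane with unit normal n̂ = (p₁ × p₂)/|p₁ × p₂|.
Here n̂_z ≈ +0.409; the vertex latitude is φ_max = arccos|n̂_z| ≈ 65.9°.
Check via Clairaut: cos φ_max = |cos φ₁| · sin C = cos(30.0°)·sin(151.8°) ≈ 0.409, again giving ≈ 65.9°.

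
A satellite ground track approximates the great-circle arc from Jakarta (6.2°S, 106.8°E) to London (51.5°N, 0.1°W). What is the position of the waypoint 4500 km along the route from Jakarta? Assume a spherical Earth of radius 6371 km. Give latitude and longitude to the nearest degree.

The haversine formula gives a central angle δ ≈ 1.838 rad (105.3°) between the endpoints. The total great-circle distance is δ·R ≈ 1.838 × 6371 ≈ 11712 km, so the target fraction is f = 4500/11712 ≈ 0.384.
Interpolate at f ≈ 0.384 with slerp weights a = sin((1−f)δ)/sin δ ≈ 0.939, b = sin(fδ)/sin δ ≈ 0.673.
p = a·p₁ + b·p₂ ≈ (0.149, 0.893, 0.425); φ = arcsin(p_z) ≈ 25.17°, λ = atan2(p_y, p_x) ≈ 80.51°.

≈ (25°N, 81°E)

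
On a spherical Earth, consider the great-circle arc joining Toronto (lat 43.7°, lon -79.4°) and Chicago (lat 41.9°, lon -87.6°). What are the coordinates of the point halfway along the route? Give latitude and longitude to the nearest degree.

Write both endpoints as unit vectors p₁, p₂ with components (cos φ cos λ, cos φ sin λ, sin φ).
The central angle between the endpoints is δ = arccos(p₁·p₂) ≈ 0.110 rad (6.3°).
Interpolate at f = 1/2 with slerp weights a = sin((1−f)δ)/sin δ ≈ 0.501, b = sin(fδ)/sin δ ≈ 0.501.
p = a·p₁ + b·p₂ ≈ (0.082, -0.728, 0.680); φ = arcsin(p_z) ≈ 42.87°, λ = atan2(p_y, p_x) ≈ -83.56°.

≈ lat 43°, lon -84°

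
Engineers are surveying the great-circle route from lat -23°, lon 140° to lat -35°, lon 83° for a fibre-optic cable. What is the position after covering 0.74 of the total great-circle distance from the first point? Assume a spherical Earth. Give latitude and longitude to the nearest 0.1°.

≈ lat -34.5°, lon 99.0°

Write both endpoints as unit vectors p₁, p₂ with components (cos φ cos λ, cos φ sin λ, sin φ).
The central angle between the endpoints is δ = arccos(p₁·p₂) ≈ 0.883 rad (50.6°).
Interpolate at f = 0.74 with slerp weights a = sin((1−f)δ)/sin δ ≈ 0.295, b = sin(fδ)/sin δ ≈ 0.787.
p = a·p₁ + b·p₂ ≈ (-0.129, 0.814, -0.566); φ = arcsin(p_z) ≈ -34.50°, λ = atan2(p_y, p_x) ≈ 99.02°.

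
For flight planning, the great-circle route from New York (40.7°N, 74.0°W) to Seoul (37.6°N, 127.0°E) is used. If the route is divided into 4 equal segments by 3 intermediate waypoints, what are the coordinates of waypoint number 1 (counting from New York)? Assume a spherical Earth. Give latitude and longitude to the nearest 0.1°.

The haversine formula gives a central angle δ ≈ 1.734 rad (99.4°) between the endpoints.
Interpolate at f = 1/4 with slerp weights a = sin((1−f)δ)/sin δ ≈ 0.977, b = sin(fδ)/sin δ ≈ 0.426.
p = a·p₁ + b·p₂ ≈ (0.001, -0.442, 0.897); φ = arcsin(p_z) ≈ 63.74°, λ = atan2(p_y, p_x) ≈ -89.86°.

≈ 63.7°N, 89.9°W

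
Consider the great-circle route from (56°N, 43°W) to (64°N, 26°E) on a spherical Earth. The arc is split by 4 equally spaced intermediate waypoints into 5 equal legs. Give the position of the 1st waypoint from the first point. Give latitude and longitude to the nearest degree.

Write both endpoints as unit vectors p₁, p₂ with components (cos φ cos λ, cos φ sin λ, sin φ).
The central angle between the endpoints is δ = arccos(p₁·p₂) ≈ 0.586 rad (33.6°).
Interpolate at f = 1/5 with slerp weights a = sin((1−f)δ)/sin δ ≈ 0.817, b = sin(fδ)/sin δ ≈ 0.211.
p = a·p₁ + b·p₂ ≈ (0.417, -0.271, 0.867); φ = arcsin(p_z) ≈ 60.15°, λ = atan2(p_y, p_x) ≈ -32.99°.

≈ (60°N, 33°W)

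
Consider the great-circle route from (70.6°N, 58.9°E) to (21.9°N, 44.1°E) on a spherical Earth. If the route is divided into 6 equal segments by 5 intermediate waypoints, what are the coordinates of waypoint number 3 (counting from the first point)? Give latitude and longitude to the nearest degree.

≈ (46°N, 48°E)

Write both endpoints as unit vectors p₁, p₂ with components (cos φ cos λ, cos φ sin λ, sin φ).
The central angle between the endpoints is δ = arccos(p₁·p₂) ≈ 0.864 rad (49.5°).
Interpolate at f = 3/6 with slerp weights a = sin((1−f)δ)/sin δ ≈ 0.551, b = sin(fδ)/sin δ ≈ 0.551.
p = a·p₁ + b·p₂ ≈ (0.461, 0.512, 0.725); φ = arcsin(p_z) ≈ 46.44°, λ = atan2(p_y, p_x) ≈ 47.99°.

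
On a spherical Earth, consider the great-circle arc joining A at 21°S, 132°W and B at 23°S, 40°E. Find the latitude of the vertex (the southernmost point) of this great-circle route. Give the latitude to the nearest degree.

The great circle lies in the plane with unit normal n̂ = (p₁ × p₂)/|p₁ × p₂|.
Here n̂_z ≈ +0.170; the vertex latitude is φ_max = arccos|n̂_z| ≈ 80.2°.
Check via Clairaut: cos φ_max = |cos φ₁| · sin C = cos(21.0°)·sin(169.5°) ≈ 0.170, again giving ≈ 80.2°.

≈ 80°S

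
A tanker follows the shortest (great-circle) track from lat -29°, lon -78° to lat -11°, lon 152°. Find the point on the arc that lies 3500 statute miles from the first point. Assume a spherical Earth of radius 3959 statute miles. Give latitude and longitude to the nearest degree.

The haversine formula gives a central angle δ ≈ 2.048 rad (117.3°) between the endpoints. The total great-circle distance is δ·R ≈ 2.048 × 3959 ≈ 8108 mi, so the target fraction is f = 3500/8108 ≈ 0.432.
Interpolate at f ≈ 0.432 with slerp weights a = sin((1−f)δ)/sin δ ≈ 1.034, b = sin(fδ)/sin δ ≈ 0.871.
p = a·p₁ + b·p₂ ≈ (-0.567, -0.483, -0.667); φ = arcsin(p_z) ≈ -41.87°, λ = atan2(p_y, p_x) ≈ -139.53°.

≈ lat -42°, lon -140°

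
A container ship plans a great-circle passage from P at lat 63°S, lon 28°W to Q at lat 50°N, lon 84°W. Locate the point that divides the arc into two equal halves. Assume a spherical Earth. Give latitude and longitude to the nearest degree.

≈ lat 7°S, lon 61°W

Convert each endpoint to a unit vector on the sphere (x = cos φ cos λ, y = cos φ sin λ, z = sin φ).
The central angle between the endpoints is δ = arccos(p₁·p₂) ≈ 2.117 rad (121.3°).
Interpolate at f = 1/2 with slerp weights a = sin((1−f)δ)/sin δ ≈ 1.020, b = sin(fδ)/sin δ ≈ 1.020.
p = a·p₁ + b·p₂ ≈ (0.477, -0.869, -0.127); φ = arcsin(p_z) ≈ -7.32°, λ = atan2(p_y, p_x) ≈ -61.23°.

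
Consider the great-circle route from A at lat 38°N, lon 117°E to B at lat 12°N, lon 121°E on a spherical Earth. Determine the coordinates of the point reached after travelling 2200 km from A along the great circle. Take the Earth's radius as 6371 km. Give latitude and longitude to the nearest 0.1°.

Write both endpoints as unit vectors p₁, p₂ with components (cos φ cos λ, cos φ sin λ, sin φ).
The central angle between the endpoints is δ = arccos(p₁·p₂) ≈ 0.458 rad (26.2°). The total great-circle distance is δ·R ≈ 0.458 × 6371 ≈ 2918 km, so the target fraction is f = 2200/2918 ≈ 0.754.
Interpolate at f ≈ 0.754 with slerp weights a = sin((1−f)δ)/sin δ ≈ 0.254, b = sin(fδ)/sin δ ≈ 0.765.
p = a·p₁ + b·p₂ ≈ (-0.477, 0.820, 0.316); φ = arcsin(p_z) ≈ 18.41°, λ = atan2(p_y, p_x) ≈ 120.16°.

≈ lat 18.4°N, lon 120.2°E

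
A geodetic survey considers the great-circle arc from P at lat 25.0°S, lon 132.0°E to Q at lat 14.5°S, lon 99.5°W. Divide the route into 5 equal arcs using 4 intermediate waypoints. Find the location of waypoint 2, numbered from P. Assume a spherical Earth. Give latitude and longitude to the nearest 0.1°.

Write both endpoints as unit vectors p₁, p₂ with components (cos φ cos λ, cos φ sin λ, sin φ).
The central angle between the endpoints is δ = arccos(p₁·p₂) ≈ 2.027 rad (116.1°).
Interpolate at f = 2/5 with slerp weights a = sin((1−f)δ)/sin δ ≈ 1.045, b = sin(fδ)/sin δ ≈ 0.807.
p = a·p₁ + b·p₂ ≈ (-0.762, -0.067, -0.644); φ = arcsin(p_z) ≈ -40.06°, λ = atan2(p_y, p_x) ≈ -174.95°.

≈ lat 40.1°S, lon 174.9°W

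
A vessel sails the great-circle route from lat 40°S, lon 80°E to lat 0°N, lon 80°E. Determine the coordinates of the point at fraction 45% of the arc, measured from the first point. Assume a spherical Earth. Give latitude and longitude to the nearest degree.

≈ lat 22°S, lon 80°E

Write both endpoints as unit vectors p₁, p₂ with components (cos φ cos λ, cos φ sin λ, sin φ).
The central angle between the endpoints is δ = arccos(p₁·p₂) ≈ 0.698 rad (40.0°).
Interpolate at f = 0.45 with slerp weights a = sin((1−f)δ)/sin δ ≈ 0.583, b = sin(fδ)/sin δ ≈ 0.481.
p = a·p₁ + b·p₂ ≈ (0.161, 0.913, -0.375); φ = arcsin(p_z) ≈ -22.00°, λ = atan2(p_y, p_x) ≈ 80.00°.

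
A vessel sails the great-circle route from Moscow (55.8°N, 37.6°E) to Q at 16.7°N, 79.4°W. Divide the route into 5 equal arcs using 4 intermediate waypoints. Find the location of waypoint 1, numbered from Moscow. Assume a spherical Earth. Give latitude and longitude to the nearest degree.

≈ 61°N, 4°E

Convert each endpoint to a unit vector on the sphere (x = cos φ cos λ, y = cos φ sin λ, z = sin φ).
The central angle between the endpoints is δ = arccos(p₁·p₂) ≈ 1.578 rad (90.4°).
Interpolate at f = 1/5 with slerp weights a = sin((1−f)δ)/sin δ ≈ 0.953, b = sin(fδ)/sin δ ≈ 0.310.
p = a·p₁ + b·p₂ ≈ (0.479, 0.035, 0.877); φ = arcsin(p_z) ≈ 61.30°, λ = atan2(p_y, p_x) ≈ 4.13°.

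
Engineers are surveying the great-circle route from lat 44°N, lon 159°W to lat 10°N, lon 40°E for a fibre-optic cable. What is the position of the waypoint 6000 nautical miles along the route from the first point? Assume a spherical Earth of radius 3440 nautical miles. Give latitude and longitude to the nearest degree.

≈ lat 32°N, lon 48°E

The haversine formula gives a central angle δ ≈ 2.152 rad (123.3°) between the endpoints. The total great-circle distance is δ·R ≈ 2.152 × 3440 ≈ 7404 nmi, so the target fraction is f = 6000/7404 ≈ 0.810.
Interpolate at f ≈ 0.810 with slerp weights a = sin((1−f)δ)/sin δ ≈ 0.475, b = sin(fδ)/sin δ ≈ 1.179.
p = a·p₁ + b·p₂ ≈ (0.570, 0.624, 0.534); φ = arcsin(p_z) ≈ 32.31°, λ = atan2(p_y, p_x) ≈ 47.56°.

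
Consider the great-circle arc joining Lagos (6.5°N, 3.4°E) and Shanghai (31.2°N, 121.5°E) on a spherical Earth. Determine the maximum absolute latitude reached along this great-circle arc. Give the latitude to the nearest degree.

≈ 37°N

The great circle lies in the plane with unit normal n̂ = (p₁ × p₂)/|p₁ × p₂|.
Here n̂_z ≈ +0.798; the vertex latitude is φ_max = arccos|n̂_z| ≈ 37.1°.
Check via Clairaut: cos φ_max = |cos φ₁| · sin C = cos(6.5°)·sin(53.4°) ≈ 0.798, again giving ≈ 37.1°.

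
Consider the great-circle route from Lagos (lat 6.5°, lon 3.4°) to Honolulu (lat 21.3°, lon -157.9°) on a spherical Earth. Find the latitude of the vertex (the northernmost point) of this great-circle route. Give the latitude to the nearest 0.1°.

The great circle lies in the plane with unit normal n̂ = (p₁ × p₂)/|p₁ × p₂|.
Here n̂_z ≈ -0.540; the vertex latitude is φ_max = arccos|n̂_z| ≈ 57.3°.
Check via Clairaut: cos φ_max = |cos φ₁| · sin C = cos(6.5°)·sin(33.0°) ≈ 0.540, again giving ≈ 57.3°.

≈ 57.3°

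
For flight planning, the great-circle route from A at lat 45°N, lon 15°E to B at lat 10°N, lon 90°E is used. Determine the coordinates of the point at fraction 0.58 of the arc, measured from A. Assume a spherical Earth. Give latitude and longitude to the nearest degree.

From cos δ = sin φ₁ sin φ₂ + cos φ₁ cos φ₂ cos Δλ, the central angle is δ ≈ 1.263 rad (72.4°).
Interpolate at f = 0.58 with slerp weights a = sin((1−f)δ)/sin δ ≈ 0.531, b = sin(fδ)/sin δ ≈ 0.702.
p = a·p₁ + b·p₂ ≈ (0.363, 0.788, 0.497); φ = arcsin(p_z) ≈ 29.82°, λ = atan2(p_y, p_x) ≈ 65.30°.

≈ lat 30°N, lon 65°E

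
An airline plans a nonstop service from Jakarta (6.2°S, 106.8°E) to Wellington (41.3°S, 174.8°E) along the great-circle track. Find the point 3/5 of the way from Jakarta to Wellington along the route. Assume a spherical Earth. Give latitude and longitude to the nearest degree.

≈ 31°S, 142°E

Convert each endpoint to a unit vector on the sphere (x = cos φ cos λ, y = cos φ sin λ, z = sin φ).
The central angle between the endpoints is δ = arccos(p₁·p₂) ≈ 1.212 rad (69.4°).
Interpolate at f = 3/5 with slerp weights a = sin((1−f)δ)/sin δ ≈ 0.498, b = sin(fδ)/sin δ ≈ 0.710.
p = a·p₁ + b·p₂ ≈ (-0.674, 0.522, -0.522); φ = arcsin(p_z) ≈ -31.49°, λ = atan2(p_y, p_x) ≈ 142.25°.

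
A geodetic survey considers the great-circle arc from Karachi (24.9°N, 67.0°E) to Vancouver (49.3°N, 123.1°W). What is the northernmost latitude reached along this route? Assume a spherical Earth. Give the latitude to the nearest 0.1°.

The great circle lies in the plane with unit normal n̂ = (p₁ × p₂)/|p₁ × p₂|.
Here n̂_z ≈ +0.108; the vertex latitude is φ_max = arccos|n̂_z| ≈ 83.8°.
Check via Clairaut: cos φ_max = |cos φ₁| · sin C = cos(24.9°)·sin(6.8°) ≈ 0.108, again giving ≈ 83.8°.

≈ 83.8°N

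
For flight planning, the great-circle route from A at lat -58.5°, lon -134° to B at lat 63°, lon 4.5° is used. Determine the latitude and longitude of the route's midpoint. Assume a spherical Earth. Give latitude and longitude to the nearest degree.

Write both endpoints as unit vectors p₁, p₂ with components (cos φ cos λ, cos φ sin λ, sin φ).
The central angle between the endpoints is δ = arccos(p₁·p₂) ≈ 2.786 rad (159.6°).
Interpolate at f = 1/2 with slerp weights a = sin((1−f)δ)/sin δ ≈ 2.825, b = sin(fδ)/sin δ ≈ 2.825.
p = a·p₁ + b·p₂ ≈ (0.253, -0.961, 0.108); φ = arcsin(p_z) ≈ 6.22°, λ = atan2(p_y, p_x) ≈ -75.24°.

≈ lat 6°, lon -75°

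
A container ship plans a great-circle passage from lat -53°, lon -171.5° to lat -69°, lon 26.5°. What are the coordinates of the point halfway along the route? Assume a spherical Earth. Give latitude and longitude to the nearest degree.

≈ lat -81°, lon 166°

Write both endpoints as unit vectors p₁, p₂ with components (cos φ cos λ, cos φ sin λ, sin φ).
The central angle between the endpoints is δ = arccos(p₁·p₂) ≈ 1.000 rad (57.3°).
Interpolate at f = 1/2 with slerp weights a = sin((1−f)δ)/sin δ ≈ 0.570, b = sin(fδ)/sin δ ≈ 0.570.
p = a·p₁ + b·p₂ ≈ (-0.156, 0.040, -0.987); φ = arcsin(p_z) ≈ -80.70°, λ = atan2(p_y, p_x) ≈ 165.51°.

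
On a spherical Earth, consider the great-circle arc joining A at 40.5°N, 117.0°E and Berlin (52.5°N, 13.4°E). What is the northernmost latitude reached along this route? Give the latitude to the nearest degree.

≈ 61°N

The great circle lies in the plane with unit normal n̂ = (p₁ × p₂)/|p₁ × p₂|.
Here n̂_z ≈ -0.492; the vertex latitude is φ_max = arccos|n̂_z| ≈ 60.5°.
Check via Clairaut: cos φ_max = |cos φ₁| · sin C = cos(40.5°)·sin(40.4°) ≈ 0.492, again giving ≈ 60.5°.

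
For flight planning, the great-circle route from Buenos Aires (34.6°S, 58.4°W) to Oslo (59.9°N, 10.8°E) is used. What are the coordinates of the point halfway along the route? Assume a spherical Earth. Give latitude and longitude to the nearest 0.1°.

≈ 15.1°N, 33.3°W

Write both endpoints as unit vectors p₁, p₂ with components (cos φ cos λ, cos φ sin λ, sin φ).
The central angle between the endpoints is δ = arccos(p₁·p₂) ≈ 1.923 rad (110.2°).
Interpolate at f = 1/2 with slerp weights a = sin((1−f)δ)/sin δ ≈ 0.873, b = sin(fδ)/sin δ ≈ 0.873.
p = a·p₁ + b·p₂ ≈ (0.807, -0.530, 0.260); φ = arcsin(p_z) ≈ 15.05°, λ = atan2(p_y, p_x) ≈ -33.31°.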